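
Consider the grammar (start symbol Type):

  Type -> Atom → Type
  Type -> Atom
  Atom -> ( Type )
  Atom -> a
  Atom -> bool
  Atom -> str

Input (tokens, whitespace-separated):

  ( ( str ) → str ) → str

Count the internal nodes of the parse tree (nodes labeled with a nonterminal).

10

[Type [Atom ( [Type [Atom ( [Type [Atom str]] )] → [Type [Atom str]]] )] → [Type [Atom str]]]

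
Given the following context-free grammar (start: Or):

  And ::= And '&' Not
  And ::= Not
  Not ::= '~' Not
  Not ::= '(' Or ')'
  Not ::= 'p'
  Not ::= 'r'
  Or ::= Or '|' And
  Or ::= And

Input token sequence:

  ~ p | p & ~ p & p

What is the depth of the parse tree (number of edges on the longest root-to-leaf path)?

[Or [Or [And [Not ~ [Not p]]]] | [And [And [And [Not p]] & [Not ~ [Not p]]] & [Not p]]]

5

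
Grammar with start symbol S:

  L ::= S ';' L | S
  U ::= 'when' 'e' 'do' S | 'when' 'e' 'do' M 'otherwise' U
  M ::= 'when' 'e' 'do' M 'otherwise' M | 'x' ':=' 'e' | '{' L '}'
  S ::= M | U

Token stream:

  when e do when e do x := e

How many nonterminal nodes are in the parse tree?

6

[S [U when e do [S [U when e do [S [M x := e]]]]]]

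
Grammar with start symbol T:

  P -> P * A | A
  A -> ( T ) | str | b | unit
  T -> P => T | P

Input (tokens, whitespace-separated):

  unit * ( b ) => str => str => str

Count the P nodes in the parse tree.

[T [P [P [A unit]] * [A ( [T [P [A b]]] )]] => [T [P [A str]] => [T [P [A str]] => [T [P [A str]]]]]]

6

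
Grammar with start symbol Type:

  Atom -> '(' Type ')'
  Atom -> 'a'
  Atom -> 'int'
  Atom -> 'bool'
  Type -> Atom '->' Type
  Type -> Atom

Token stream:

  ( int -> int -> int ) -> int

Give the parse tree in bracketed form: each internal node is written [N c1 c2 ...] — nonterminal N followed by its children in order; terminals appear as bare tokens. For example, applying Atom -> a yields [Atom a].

[Type [Atom ( [Type [Atom int] -> [Type [Atom int] -> [Type [Atom int]]]] )] -> [Type [Atom int]]]

Type
Atom -> Type
( Type ) -> Type
( Atom -> Type ) -> Type
( int -> Type ) -> Type
( int -> Atom -> Type ) -> Type
( int -> int -> Type ) -> Type
( int -> int -> Atom ) -> Type
( int -> int -> int ) -> Type
( int -> int -> int ) -> Atom
( int -> int -> int ) -> int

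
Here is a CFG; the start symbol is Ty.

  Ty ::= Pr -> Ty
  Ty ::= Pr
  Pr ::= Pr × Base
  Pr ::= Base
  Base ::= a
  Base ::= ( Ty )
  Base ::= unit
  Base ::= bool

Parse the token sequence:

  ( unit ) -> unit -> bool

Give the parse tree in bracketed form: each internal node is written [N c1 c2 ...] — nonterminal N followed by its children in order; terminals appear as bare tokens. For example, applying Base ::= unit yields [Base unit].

Ty
Pr -> Ty
Base -> Ty
( Ty ) -> Ty
( Pr ) -> Ty
( Base ) -> Ty
( unit ) -> Ty
( unit ) -> Pr -> Ty
( unit ) -> Base -> Ty
( unit ) -> unit -> Ty
( unit ) -> unit -> Pr
( unit ) -> unit -> Base
( unit ) -> unit -> bool

[Ty [Pr [Base ( [Ty [Pr [Base unit]]] )]] -> [Ty [Pr [Base unit]] -> [Ty [Pr [Base bool]]]]]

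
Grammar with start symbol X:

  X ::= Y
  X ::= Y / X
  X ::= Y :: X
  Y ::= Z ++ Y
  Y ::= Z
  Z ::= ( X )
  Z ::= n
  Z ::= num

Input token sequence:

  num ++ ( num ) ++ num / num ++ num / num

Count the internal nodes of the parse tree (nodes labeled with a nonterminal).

[X [Y [Z num] ++ [Y [Z ( [X [Y [Z num]]] )] ++ [Y [Z num]]]] / [X [Y [Z num] ++ [Y [Z num]]] / [X [Y [Z num]]]]]

18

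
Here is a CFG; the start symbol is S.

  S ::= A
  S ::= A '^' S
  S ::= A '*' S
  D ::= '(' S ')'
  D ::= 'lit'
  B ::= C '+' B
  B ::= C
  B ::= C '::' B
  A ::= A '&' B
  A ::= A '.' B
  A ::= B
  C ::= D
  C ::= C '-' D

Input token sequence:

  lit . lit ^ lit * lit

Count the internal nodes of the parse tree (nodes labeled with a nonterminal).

[S [A [A [B [C [D lit]]]] . [B [C [D lit]]]] ^ [S [A [B [C [D lit]]]] * [S [A [B [C [D lit]]]]]]]

19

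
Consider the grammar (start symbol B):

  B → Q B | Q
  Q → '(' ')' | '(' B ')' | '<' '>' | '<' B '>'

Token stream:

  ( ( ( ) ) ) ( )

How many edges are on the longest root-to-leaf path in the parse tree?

6

[B [Q ( [B [Q ( [B [Q ( )]] )]] )] [B [Q ( )]]]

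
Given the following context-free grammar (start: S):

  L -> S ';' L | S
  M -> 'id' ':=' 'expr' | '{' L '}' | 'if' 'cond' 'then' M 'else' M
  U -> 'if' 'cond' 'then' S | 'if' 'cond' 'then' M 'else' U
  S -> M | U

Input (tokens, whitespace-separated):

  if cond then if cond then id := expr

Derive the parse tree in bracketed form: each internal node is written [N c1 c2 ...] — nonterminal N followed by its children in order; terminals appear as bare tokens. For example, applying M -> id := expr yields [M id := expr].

S
U
if cond then S
if cond then U
if cond then if cond then S
if cond then if cond then M
if cond then if cond then id := expr

[S [U if cond then [S [U if cond then [S [M id := expr]]]]]]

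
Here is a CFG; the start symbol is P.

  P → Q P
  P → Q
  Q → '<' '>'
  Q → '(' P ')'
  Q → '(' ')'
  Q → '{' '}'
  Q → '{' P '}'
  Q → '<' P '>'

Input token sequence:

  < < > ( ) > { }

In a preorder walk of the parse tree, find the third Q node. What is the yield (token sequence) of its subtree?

( )

[P [Q < [P [Q < >] [P [Q ( )]]] >] [P [Q { }]]]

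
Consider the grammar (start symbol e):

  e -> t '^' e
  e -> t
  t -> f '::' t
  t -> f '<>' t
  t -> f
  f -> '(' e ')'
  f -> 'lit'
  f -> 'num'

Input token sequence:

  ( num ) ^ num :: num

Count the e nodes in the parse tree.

[e [t [f ( [e [t [f num]]] )]] ^ [e [t [f num] :: [t [f num]]]]]

3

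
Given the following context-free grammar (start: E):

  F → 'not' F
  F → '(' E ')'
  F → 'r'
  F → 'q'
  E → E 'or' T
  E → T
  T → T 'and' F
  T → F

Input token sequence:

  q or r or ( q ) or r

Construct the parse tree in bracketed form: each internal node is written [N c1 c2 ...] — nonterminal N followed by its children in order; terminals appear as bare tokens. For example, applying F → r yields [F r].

E
E or T
E or T or T
E or T or T or T
T or T or T or T
F or T or T or T
q or T or T or T
q or F or T or T
q or r or T or T
q or r or F or T
q or r or ( E ) or T
q or r or ( T ) or T
q or r or ( F ) or T
q or r or ( q ) or T
q or r or ( q ) or F
q or r or ( q ) or r

[E [E [E [E [T [F q]]] or [T [F r]]] or [T [F ( [E [T [F q]]] )]]] or [T [F r]]]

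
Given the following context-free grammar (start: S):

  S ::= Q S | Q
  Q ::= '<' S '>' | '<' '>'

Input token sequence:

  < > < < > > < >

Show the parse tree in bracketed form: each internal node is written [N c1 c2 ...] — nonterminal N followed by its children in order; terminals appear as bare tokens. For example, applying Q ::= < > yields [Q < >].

S
Q S
< > S
< > Q S
< > < S > S
< > < Q > S
< > < < > > S
< > < < > > Q
< > < < > > < >

[S [Q < >] [S [Q < [S [Q < >]] >] [S [Q < >]]]]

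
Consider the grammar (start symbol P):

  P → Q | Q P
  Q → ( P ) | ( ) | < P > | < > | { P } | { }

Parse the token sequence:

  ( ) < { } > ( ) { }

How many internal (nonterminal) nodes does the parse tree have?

10

[P [Q ( )] [P [Q < [P [Q { }]] >] [P [Q ( )] [P [Q { }]]]]]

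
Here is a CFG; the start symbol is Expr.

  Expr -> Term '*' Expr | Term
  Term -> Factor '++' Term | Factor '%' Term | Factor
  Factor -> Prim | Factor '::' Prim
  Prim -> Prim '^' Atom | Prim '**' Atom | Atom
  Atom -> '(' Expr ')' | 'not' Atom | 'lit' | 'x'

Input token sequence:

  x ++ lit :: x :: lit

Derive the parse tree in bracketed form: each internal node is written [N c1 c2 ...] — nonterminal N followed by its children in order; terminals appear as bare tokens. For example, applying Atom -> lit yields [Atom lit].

[Expr [Term [Factor [Prim [Atom x]]] ++ [Term [Factor [Factor [Factor [Prim [Atom lit]]] :: [Prim [Atom x]]] :: [Prim [Atom lit]]]]]]

Expr
Term
Factor ++ Term
Prim ++ Term
Atom ++ Term
x ++ Term
x ++ Factor
x ++ Factor :: Prim
x ++ Factor :: Prim :: Prim
x ++ Prim :: Prim :: Prim
x ++ Atom :: Prim :: Prim
x ++ lit :: Prim :: Prim
x ++ lit :: Atom :: Prim
x ++ lit :: x :: Prim
x ++ lit :: x :: Atom
x ++ lit :: x :: lit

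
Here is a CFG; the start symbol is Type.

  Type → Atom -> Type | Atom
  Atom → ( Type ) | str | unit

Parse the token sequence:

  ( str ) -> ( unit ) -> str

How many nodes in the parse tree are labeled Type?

5

[Type [Atom ( [Type [Atom str]] )] -> [Type [Atom ( [Type [Atom unit]] )] -> [Type [Atom str]]]]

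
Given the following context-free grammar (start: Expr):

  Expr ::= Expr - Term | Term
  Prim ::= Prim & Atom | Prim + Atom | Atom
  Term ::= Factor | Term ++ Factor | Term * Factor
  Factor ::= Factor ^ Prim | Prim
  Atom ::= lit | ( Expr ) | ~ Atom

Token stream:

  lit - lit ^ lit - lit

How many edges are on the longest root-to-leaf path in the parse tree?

[Expr [Expr [Expr [Term [Factor [Prim [Atom lit]]]]] - [Term [Factor [Factor [Prim [Atom lit]]] ^ [Prim [Atom lit]]]]] - [Term [Factor [Prim [Atom lit]]]]]

7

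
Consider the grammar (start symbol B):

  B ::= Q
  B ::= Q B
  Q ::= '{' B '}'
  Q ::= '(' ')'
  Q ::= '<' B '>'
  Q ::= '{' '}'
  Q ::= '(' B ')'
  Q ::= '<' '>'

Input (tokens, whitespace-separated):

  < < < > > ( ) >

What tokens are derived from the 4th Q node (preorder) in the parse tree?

[B [Q < [B [Q < [B [Q < >]] >] [B [Q ( )]]] >]]

( )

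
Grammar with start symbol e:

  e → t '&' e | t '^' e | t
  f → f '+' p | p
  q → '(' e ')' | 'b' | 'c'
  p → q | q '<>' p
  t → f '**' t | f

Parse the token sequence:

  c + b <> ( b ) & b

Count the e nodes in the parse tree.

3

[e [t [f [f [p [q c]]] + [p [q b] <> [p [q ( [e [t [f [p [q b]]]]] )]]]]] & [e [t [f [p [q b]]]]]]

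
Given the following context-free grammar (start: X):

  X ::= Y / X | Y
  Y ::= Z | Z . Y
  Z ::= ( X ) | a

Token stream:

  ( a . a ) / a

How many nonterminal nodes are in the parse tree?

[X [Y [Z ( [X [Y [Z a] . [Y [Z a]]]] )]] / [X [Y [Z a]]]]

11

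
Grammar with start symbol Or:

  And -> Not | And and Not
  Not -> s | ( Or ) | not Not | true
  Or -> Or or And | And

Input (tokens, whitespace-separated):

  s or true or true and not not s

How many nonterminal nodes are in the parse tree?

13

[Or [Or [Or [And [Not s]]] or [And [Not true]]] or [And [And [Not true]] and [Not not [Not not [Not s]]]]]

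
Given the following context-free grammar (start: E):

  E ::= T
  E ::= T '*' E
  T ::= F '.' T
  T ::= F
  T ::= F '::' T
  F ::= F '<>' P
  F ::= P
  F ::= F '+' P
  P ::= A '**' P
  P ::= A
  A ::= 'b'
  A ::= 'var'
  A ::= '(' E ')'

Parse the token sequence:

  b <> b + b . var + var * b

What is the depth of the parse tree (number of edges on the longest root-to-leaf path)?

7

[E [T [F [F [F [P [A b]]] <> [P [A b]]] + [P [A b]]] . [T [F [F [P [A var]]] + [P [A var]]]]] * [E [T [F [P [A b]]]]]]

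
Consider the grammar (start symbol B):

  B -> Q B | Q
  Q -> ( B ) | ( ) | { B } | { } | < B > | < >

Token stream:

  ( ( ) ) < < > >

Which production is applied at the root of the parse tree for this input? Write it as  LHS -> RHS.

[B [Q ( [B [Q ( )]] )] [B [Q < [B [Q < >]] >]]]

B -> Q B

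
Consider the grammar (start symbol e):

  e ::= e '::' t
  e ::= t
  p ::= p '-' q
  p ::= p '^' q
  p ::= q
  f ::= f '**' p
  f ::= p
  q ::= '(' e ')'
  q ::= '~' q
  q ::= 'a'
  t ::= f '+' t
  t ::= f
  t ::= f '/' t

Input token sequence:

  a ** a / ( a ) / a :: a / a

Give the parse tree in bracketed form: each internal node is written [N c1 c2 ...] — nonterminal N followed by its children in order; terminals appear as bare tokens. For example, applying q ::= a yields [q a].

[e [e [t [f [f [p [q a]]] ** [p [q a]]] / [t [f [p [q ( [e [t [f [p [q a]]]]] )]]] / [t [f [p [q a]]]]]]] :: [t [f [p [q a]]] / [t [f [p [q a]]]]]]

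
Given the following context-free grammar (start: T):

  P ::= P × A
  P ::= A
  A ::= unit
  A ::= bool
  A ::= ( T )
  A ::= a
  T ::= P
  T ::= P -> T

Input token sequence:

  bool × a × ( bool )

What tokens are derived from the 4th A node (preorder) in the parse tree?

bool

[T [P [P [P [A bool]] × [A a]] × [A ( [T [P [A bool]]] )]]]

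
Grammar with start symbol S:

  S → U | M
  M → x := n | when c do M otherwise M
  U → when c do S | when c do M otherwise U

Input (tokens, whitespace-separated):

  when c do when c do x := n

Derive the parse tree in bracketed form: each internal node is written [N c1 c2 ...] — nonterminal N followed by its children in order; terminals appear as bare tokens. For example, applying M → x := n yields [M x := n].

S
U
when c do S
when c do U
when c do when c do S
when c do when c do M
when c do when c do x := n

[S [U when c do [S [U when c do [S [M x := n]]]]]]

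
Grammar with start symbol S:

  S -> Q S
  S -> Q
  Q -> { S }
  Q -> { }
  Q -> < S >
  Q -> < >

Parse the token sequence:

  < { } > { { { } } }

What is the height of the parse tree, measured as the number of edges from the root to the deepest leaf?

7

[S [Q < [S [Q { }]] >] [S [Q { [S [Q { [S [Q { }]] }]] }]]]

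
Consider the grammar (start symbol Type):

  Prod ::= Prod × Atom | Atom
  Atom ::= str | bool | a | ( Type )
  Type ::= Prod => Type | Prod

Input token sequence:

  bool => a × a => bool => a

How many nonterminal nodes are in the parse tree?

[Type [Prod [Atom bool]] => [Type [Prod [Prod [Atom a]] × [Atom a]] => [Type [Prod [Atom bool]] => [Type [Prod [Atom a]]]]]]

14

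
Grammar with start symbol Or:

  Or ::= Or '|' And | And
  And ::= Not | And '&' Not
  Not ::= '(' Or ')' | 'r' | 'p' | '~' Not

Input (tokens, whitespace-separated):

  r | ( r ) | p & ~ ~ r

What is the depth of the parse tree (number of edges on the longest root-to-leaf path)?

[Or [Or [Or [And [Not r]]] | [And [Not ( [Or [And [Not r]]] )]]] | [And [And [Not p]] & [Not ~ [Not ~ [Not r]]]]]

7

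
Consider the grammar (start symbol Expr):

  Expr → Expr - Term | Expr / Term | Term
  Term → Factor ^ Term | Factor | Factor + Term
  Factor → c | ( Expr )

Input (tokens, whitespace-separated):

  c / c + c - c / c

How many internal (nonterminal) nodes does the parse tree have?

[Expr [Expr [Expr [Expr [Term [Factor c]]] / [Term [Factor c] + [Term [Factor c]]]] - [Term [Factor c]]] / [Term [Factor c]]]

14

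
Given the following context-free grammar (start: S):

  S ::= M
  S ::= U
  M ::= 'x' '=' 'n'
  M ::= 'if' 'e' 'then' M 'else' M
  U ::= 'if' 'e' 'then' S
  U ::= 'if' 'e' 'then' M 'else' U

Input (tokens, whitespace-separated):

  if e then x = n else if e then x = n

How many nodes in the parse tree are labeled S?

[S [U if e then [M x = n] else [U if e then [S [M x = n]]]]]

2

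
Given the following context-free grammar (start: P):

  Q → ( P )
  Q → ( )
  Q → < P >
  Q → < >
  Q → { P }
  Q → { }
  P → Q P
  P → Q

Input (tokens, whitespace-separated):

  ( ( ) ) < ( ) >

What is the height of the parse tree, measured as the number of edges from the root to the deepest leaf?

5

[P [Q ( [P [Q ( )]] )] [P [Q < [P [Q ( )]] >]]]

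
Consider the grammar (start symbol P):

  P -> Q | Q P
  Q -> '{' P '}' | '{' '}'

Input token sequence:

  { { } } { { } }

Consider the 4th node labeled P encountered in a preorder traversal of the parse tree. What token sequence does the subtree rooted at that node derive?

{ }

[P [Q { [P [Q { }]] }] [P [Q { [P [Q { }]] }]]]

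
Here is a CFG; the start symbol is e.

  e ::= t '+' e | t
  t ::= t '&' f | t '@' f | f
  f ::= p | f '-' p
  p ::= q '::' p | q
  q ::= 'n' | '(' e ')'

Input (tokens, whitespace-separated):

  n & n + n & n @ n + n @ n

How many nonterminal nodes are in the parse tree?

31

[e [t [t [f [p [q n]]]] & [f [p [q n]]]] + [e [t [t [t [f [p [q n]]]] & [f [p [q n]]]] @ [f [p [q n]]]] + [e [t [t [f [p [q n]]]] @ [f [p [q n]]]]]]]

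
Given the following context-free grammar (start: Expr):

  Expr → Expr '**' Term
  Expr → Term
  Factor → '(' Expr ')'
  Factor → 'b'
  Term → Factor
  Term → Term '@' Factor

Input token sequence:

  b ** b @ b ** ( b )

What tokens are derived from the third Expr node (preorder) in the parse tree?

[Expr [Expr [Expr [Term [Factor b]]] ** [Term [Term [Factor b]] @ [Factor b]]] ** [Term [Factor ( [Expr [Term [Factor b]]] )]]]

b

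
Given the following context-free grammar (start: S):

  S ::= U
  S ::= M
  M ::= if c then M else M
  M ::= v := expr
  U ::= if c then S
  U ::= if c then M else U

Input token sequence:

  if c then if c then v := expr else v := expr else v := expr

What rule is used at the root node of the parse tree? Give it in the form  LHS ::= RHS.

S ::= M

[S [M if c then [M if c then [M v := expr] else [M v := expr]] else [M v := expr]]]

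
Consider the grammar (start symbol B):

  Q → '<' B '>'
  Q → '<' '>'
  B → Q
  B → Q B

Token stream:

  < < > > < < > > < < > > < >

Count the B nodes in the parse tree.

[B [Q < [B [Q < >]] >] [B [Q < [B [Q < >]] >] [B [Q < [B [Q < >]] >] [B [Q < >]]]]]

7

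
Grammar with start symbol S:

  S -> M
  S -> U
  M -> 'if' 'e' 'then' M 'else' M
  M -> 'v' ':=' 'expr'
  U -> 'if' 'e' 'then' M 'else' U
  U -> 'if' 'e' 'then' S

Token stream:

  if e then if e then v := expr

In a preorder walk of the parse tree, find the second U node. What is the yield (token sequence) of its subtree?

if e then v := expr

[S [U if e then [S [U if e then [S [M v := expr]]]]]]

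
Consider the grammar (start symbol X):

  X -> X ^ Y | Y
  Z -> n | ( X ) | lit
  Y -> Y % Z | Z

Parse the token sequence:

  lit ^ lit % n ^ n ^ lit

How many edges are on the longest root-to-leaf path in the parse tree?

6

[X [X [X [X [Y [Z lit]]] ^ [Y [Y [Z lit]] % [Z n]]] ^ [Y [Z n]]] ^ [Y [Z lit]]]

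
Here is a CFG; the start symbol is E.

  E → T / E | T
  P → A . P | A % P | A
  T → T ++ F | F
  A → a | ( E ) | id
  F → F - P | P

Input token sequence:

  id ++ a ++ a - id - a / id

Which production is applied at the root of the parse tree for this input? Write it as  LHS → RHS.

E → T / E

[E [T [T [T [F [P [A id]]]] ++ [F [P [A a]]]] ++ [F [F [F [P [A a]]] - [P [A id]]] - [P [A a]]]] / [E [T [F [P [A id]]]]]]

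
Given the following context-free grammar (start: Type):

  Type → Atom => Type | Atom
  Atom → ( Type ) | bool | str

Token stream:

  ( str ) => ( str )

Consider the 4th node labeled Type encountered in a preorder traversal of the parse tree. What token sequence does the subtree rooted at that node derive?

[Type [Atom ( [Type [Atom str]] )] => [Type [Atom ( [Type [Atom str]] )]]]

str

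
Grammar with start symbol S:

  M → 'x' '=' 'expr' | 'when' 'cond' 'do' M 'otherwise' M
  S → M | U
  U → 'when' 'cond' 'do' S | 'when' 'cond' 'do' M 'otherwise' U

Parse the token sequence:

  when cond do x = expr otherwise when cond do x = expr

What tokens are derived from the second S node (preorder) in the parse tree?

[S [U when cond do [M x = expr] otherwise [U when cond do [S [M x = expr]]]]]

x = expr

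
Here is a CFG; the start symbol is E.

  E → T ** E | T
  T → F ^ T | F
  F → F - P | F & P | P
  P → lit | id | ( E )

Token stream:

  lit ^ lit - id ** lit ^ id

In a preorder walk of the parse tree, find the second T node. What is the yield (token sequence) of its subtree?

[E [T [F [P lit]] ^ [T [F [F [P lit]] - [P id]]]] ** [E [T [F [P lit]] ^ [T [F [P id]]]]]]

lit - id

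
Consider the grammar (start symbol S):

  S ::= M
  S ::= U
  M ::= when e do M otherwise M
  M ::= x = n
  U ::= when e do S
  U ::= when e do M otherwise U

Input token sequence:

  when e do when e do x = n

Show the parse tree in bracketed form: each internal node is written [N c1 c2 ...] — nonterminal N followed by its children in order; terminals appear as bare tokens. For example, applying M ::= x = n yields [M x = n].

[S [U when e do [S [U when e do [S [M x = n]]]]]]

S
U
when e do S
when e do U
when e do when e do S
when e do when e do M
when e do when e do x = n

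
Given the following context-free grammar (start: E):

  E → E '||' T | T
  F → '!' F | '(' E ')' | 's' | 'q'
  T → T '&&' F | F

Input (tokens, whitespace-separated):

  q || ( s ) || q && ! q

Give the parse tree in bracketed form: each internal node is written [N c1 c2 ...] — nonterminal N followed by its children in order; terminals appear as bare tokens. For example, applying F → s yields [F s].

E
E || T
E || T || T
T || T || T
F || T || T
q || T || T
q || F || T
q || ( E ) || T
q || ( T ) || T
q || ( F ) || T
q || ( s ) || T
q || ( s ) || T && F
q || ( s ) || F && F
q || ( s ) || q && F
q || ( s ) || q && ! F
q || ( s ) || q && ! q

[E [E [E [T [F q]]] || [T [F ( [E [T [F s]]] )]]] || [T [T [F q]] && [F ! [F q]]]]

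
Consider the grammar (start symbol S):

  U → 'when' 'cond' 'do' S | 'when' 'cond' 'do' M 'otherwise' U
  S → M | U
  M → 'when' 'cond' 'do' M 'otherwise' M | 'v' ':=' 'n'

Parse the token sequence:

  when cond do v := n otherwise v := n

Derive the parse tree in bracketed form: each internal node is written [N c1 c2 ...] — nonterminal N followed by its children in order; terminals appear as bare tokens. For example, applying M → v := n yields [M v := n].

S
M
when cond do M otherwise M
when cond do v := n otherwise M
when cond do v := n otherwise v := n

[S [M when cond do [M v := n] otherwise [M v := n]]]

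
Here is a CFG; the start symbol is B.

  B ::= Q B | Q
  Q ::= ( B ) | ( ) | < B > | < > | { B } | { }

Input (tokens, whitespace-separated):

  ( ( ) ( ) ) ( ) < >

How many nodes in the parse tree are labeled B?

[B [Q ( [B [Q ( )] [B [Q ( )]]] )] [B [Q ( )] [B [Q < >]]]]

5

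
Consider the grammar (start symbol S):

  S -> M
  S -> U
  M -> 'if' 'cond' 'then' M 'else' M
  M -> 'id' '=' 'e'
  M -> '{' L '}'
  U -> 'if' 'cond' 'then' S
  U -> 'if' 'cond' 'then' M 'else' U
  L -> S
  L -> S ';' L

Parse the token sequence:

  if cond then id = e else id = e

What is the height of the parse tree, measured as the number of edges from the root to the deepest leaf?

[S [M if cond then [M id = e] else [M id = e]]]

3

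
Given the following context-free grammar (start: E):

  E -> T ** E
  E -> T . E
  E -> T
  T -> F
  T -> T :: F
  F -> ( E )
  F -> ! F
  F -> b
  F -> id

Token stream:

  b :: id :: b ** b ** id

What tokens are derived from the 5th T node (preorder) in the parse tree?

[E [T [T [T [F b]] :: [F id]] :: [F b]] ** [E [T [F b]] ** [E [T [F id]]]]]

id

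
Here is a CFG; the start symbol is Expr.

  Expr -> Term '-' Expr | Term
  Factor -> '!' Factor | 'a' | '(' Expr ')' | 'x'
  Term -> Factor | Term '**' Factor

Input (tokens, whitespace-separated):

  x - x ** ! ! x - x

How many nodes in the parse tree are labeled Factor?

[Expr [Term [Factor x]] - [Expr [Term [Term [Factor x]] ** [Factor ! [Factor ! [Factor x]]]] - [Expr [Term [Factor x]]]]]

6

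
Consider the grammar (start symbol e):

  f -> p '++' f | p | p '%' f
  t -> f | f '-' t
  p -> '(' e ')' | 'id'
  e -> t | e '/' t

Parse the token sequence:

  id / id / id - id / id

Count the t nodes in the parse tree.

5

[e [e [e [e [t [f [p id]]]] / [t [f [p id]]]] / [t [f [p id]] - [t [f [p id]]]]] / [t [f [p id]]]]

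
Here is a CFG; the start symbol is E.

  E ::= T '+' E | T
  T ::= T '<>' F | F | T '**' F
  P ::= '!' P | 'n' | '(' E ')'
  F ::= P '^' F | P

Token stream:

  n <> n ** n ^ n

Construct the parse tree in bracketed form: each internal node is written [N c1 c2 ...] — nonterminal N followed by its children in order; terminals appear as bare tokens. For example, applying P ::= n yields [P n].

E
T
T ** F
T <> F ** F
F <> F ** F
P <> F ** F
n <> F ** F
n <> P ** F
n <> n ** F
n <> n ** P ^ F
n <> n ** n ^ F
n <> n ** n ^ P
n <> n ** n ^ n

[E [T [T [T [F [P n]]] <> [F [P n]]] ** [F [P n] ^ [F [P n]]]]]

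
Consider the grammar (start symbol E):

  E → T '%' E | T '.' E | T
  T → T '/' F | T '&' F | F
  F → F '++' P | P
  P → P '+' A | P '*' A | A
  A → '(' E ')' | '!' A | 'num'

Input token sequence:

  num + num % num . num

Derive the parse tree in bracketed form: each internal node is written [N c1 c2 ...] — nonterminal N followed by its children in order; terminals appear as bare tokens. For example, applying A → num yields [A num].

E
T % E
F % E
P % E
P + A % E
A + A % E
num + A % E
num + num % E
num + num % T . E
num + num % F . E
num + num % P . E
num + num % A . E
num + num % num . E
num + num % num . T
num + num % num . F
num + num % num . P
num + num % num . A
num + num % num . num

[E [T [F [P [P [A num]] + [A num]]]] % [E [T [F [P [A num]]]] . [E [T [F [P [A num]]]]]]]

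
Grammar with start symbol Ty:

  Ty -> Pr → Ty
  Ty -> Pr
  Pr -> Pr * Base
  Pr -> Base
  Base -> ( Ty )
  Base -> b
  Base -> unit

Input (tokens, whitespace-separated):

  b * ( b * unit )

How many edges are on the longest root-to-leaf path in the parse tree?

7

[Ty [Pr [Pr [Base b]] * [Base ( [Ty [Pr [Pr [Base b]] * [Base unit]]] )]]]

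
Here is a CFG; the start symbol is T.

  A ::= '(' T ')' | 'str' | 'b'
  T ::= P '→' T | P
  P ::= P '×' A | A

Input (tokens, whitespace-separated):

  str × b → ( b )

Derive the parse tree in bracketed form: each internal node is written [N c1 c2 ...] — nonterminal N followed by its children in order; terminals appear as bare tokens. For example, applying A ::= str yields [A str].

T
P → T
P × A → T
A × A → T
str × A → T
str × b → T
str × b → P
str × b → A
str × b → ( T )
str × b → ( P )
str × b → ( A )
str × b → ( b )

[T [P [P [A str]] × [A b]] → [T [P [A ( [T [P [A b]]] )]]]]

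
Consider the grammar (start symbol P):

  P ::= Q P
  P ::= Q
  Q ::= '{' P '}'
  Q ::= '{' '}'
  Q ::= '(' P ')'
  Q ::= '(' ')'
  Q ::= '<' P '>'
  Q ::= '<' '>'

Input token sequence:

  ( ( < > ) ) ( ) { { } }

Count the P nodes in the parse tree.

6

[P [Q ( [P [Q ( [P [Q < >]] )]] )] [P [Q ( )] [P [Q { [P [Q { }]] }]]]]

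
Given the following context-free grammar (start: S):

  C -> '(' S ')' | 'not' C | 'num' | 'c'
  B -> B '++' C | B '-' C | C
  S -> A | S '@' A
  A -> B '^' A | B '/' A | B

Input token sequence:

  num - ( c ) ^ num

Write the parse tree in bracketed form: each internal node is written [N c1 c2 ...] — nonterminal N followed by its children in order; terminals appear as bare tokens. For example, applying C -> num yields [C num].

S
A
B ^ A
B - C ^ A
C - C ^ A
num - C ^ A
num - ( S ) ^ A
num - ( A ) ^ A
num - ( B ) ^ A
num - ( C ) ^ A
num - ( c ) ^ A
num - ( c ) ^ B
num - ( c ) ^ C
num - ( c ) ^ num

[S [A [B [B [C num]] - [C ( [S [A [B [C c]]]] )]] ^ [A [B [C num]]]]]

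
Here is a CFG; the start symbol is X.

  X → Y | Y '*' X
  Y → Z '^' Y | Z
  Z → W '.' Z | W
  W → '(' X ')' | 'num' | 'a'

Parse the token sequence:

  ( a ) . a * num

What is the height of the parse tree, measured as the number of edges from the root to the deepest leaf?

[X [Y [Z [W ( [X [Y [Z [W a]]]] )] . [Z [W a]]]] * [X [Y [Z [W num]]]]]

8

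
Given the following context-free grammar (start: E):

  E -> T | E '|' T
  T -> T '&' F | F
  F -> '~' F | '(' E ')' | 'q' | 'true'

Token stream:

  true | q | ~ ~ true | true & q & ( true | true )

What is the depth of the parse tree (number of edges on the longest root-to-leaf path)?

7

[E [E [E [E [T [F true]]] | [T [F q]]] | [T [F ~ [F ~ [F true]]]]] | [T [T [T [F true]] & [F q]] & [F ( [E [E [T [F true]]] | [T [F true]]] )]]]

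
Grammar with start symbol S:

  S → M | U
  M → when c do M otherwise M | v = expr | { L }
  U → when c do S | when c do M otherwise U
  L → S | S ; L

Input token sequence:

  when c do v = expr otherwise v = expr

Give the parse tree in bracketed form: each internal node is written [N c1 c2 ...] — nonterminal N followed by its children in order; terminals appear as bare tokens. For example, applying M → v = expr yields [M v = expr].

[S [M when c do [M v = expr] otherwise [M v = expr]]]

S
M
when c do M otherwise M
when c do v = expr otherwise M
when c do v = expr otherwise v = expr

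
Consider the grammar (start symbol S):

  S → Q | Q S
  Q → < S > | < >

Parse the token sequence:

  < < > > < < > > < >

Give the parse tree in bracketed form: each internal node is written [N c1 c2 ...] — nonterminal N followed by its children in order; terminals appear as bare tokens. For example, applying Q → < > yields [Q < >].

S
Q S
< S > S
< Q > S
< < > > S
< < > > Q S
< < > > < S > S
< < > > < Q > S
< < > > < < > > S
< < > > < < > > Q
< < > > < < > > < >

[S [Q < [S [Q < >]] >] [S [Q < [S [Q < >]] >] [S [Q < >]]]]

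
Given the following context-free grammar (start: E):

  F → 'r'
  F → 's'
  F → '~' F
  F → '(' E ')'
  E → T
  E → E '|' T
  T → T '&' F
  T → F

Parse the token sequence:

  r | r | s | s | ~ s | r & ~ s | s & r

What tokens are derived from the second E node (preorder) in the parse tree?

[E [E [E [E [E [E [E [T [F r]]] | [T [F r]]] | [T [F s]]] | [T [F s]]] | [T [F ~ [F s]]]] | [T [T [F r]] & [F ~ [F s]]]] | [T [T [F s]] & [F r]]]

r | r | s | s | ~ s | r & ~ s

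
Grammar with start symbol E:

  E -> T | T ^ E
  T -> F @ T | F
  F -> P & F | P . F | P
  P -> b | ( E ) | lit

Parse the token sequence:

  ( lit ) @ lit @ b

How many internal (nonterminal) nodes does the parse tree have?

[E [T [F [P ( [E [T [F [P lit]]]] )]] @ [T [F [P lit]] @ [T [F [P b]]]]]]

14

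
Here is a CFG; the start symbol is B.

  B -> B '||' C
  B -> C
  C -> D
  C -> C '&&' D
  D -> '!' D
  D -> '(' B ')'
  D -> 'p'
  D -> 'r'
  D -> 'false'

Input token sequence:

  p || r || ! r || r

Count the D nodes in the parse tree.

[B [B [B [B [C [D p]]] || [C [D r]]] || [C [D ! [D r]]]] || [C [D r]]]

5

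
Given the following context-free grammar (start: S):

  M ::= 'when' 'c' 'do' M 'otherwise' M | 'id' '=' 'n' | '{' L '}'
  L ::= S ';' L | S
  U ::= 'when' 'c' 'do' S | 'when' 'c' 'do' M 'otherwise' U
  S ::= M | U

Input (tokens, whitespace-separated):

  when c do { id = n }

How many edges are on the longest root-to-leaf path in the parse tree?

7

[S [U when c do [S [M { [L [S [M id = n]]] }]]]]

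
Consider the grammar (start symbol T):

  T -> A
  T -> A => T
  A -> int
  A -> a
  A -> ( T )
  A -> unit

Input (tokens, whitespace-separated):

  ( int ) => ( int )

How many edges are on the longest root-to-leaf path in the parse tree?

[T [A ( [T [A int]] )] => [T [A ( [T [A int]] )]]]

5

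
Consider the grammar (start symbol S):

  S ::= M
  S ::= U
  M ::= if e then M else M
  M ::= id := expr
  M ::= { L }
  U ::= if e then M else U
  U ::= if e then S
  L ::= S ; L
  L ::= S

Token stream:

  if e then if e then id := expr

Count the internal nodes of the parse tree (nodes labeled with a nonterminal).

[S [U if e then [S [U if e then [S [M id := expr]]]]]]

6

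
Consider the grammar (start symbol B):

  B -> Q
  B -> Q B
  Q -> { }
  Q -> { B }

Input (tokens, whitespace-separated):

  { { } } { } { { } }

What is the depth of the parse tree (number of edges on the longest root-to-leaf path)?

6

[B [Q { [B [Q { }]] }] [B [Q { }] [B [Q { [B [Q { }]] }]]]]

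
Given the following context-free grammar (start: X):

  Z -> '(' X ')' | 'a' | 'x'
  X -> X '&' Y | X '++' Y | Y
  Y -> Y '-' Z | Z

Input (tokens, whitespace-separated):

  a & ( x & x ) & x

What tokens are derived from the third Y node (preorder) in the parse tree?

[X [X [X [Y [Z a]]] & [Y [Z ( [X [X [Y [Z x]]] & [Y [Z x]]] )]]] & [Y [Z x]]]

x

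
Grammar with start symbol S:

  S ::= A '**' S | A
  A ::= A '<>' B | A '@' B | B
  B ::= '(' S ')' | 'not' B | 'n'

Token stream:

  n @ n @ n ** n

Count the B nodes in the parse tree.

[S [A [A [A [B n]] @ [B n]] @ [B n]] ** [S [A [B n]]]]

4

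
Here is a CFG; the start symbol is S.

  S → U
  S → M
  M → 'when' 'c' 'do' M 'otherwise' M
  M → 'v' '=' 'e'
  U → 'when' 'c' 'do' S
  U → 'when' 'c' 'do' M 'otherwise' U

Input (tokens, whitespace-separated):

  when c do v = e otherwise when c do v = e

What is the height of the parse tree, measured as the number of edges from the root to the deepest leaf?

[S [U when c do [M v = e] otherwise [U when c do [S [M v = e]]]]]

5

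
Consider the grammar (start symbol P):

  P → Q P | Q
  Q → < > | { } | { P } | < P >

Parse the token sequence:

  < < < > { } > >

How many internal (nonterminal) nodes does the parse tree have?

[P [Q < [P [Q < [P [Q < >] [P [Q { }]]] >]] >]]

8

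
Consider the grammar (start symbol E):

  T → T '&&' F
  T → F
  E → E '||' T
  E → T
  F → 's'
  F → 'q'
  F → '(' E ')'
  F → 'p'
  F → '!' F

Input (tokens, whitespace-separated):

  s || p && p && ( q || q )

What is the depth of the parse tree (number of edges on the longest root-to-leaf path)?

7

[E [E [T [F s]]] || [T [T [T [F p]] && [F p]] && [F ( [E [E [T [F q]]] || [T [F q]]] )]]]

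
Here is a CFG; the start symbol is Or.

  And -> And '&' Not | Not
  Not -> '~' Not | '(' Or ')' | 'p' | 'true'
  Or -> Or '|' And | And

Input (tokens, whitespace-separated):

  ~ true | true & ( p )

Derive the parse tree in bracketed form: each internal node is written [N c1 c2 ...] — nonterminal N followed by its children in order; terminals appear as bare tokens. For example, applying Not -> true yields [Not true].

[Or [Or [And [Not ~ [Not true]]]] | [And [And [Not true]] & [Not ( [Or [And [Not p]]] )]]]

Or
Or | And
And | And
Not | And
~ Not | And
~ true | And
~ true | And & Not
~ true | Not & Not
~ true | true & Not
~ true | true & ( Or )
~ true | true & ( And )
~ true | true & ( Not )
~ true | true & ( p )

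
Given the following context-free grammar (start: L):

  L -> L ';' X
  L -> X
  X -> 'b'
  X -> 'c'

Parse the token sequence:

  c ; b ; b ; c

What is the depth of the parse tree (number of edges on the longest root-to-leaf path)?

[L [L [L [L [X c]] ; [X b]] ; [X b]] ; [X c]]

5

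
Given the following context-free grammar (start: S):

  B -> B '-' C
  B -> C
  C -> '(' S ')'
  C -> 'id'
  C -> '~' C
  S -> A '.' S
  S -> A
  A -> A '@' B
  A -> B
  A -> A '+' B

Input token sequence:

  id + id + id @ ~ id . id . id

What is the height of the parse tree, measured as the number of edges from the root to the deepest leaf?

7

[S [A [A [A [A [B [C id]]] + [B [C id]]] + [B [C id]]] @ [B [C ~ [C id]]]] . [S [A [B [C id]]] . [S [A [B [C id]]]]]]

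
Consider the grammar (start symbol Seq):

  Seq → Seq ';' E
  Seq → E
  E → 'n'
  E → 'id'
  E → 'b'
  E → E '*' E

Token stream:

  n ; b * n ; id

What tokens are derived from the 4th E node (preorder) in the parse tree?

n

[Seq [Seq [Seq [E n]] ; [E [E b] * [E n]]] ; [E id]]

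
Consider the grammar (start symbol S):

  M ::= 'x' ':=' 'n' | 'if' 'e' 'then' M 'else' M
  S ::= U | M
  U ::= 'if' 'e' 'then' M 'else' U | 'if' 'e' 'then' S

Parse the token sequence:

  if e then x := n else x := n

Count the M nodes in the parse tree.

[S [M if e then [M x := n] else [M x := n]]]

3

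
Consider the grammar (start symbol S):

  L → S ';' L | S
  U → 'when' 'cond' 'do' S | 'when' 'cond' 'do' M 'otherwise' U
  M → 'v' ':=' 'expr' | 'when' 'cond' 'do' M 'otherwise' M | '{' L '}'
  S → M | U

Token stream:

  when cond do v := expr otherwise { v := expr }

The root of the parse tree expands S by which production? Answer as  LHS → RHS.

S → M

[S [M when cond do [M v := expr] otherwise [M { [L [S [M v := expr]]] }]]]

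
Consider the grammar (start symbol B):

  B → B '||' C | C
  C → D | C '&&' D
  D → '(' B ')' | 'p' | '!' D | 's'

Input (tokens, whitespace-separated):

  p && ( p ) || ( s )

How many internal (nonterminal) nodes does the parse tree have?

14

[B [B [C [C [D p]] && [D ( [B [C [D p]]] )]]] || [C [D ( [B [C [D s]]] )]]]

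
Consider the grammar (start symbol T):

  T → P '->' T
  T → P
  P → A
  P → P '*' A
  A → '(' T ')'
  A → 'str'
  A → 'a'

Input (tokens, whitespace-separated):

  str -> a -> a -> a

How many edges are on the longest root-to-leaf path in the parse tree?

[T [P [A str]] -> [T [P [A a]] -> [T [P [A a]] -> [T [P [A a]]]]]]

6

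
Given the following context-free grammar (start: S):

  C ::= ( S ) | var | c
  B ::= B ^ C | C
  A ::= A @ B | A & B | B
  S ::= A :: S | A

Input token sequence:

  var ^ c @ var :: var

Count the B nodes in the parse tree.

4

[S [A [A [B [B [C var]] ^ [C c]]] @ [B [C var]]] :: [S [A [B [C var]]]]]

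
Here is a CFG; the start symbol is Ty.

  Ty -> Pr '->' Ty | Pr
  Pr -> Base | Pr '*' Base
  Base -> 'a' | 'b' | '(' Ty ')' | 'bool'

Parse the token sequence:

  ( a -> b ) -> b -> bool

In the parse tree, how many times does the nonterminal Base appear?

[Ty [Pr [Base ( [Ty [Pr [Base a]] -> [Ty [Pr [Base b]]]] )]] -> [Ty [Pr [Base b]] -> [Ty [Pr [Base bool]]]]]

5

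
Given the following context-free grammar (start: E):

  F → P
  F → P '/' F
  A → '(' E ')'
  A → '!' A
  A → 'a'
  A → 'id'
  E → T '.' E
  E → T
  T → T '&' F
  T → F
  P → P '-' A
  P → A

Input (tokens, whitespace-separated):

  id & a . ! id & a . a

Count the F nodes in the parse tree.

[E [T [T [F [P [A id]]]] & [F [P [A a]]]] . [E [T [T [F [P [A ! [A id]]]]] & [F [P [A a]]]] . [E [T [F [P [A a]]]]]]]

5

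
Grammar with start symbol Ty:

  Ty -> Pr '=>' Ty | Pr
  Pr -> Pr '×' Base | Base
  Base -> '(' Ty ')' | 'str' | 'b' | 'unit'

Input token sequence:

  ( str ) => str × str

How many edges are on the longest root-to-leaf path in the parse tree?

[Ty [Pr [Base ( [Ty [Pr [Base str]]] )]] => [Ty [Pr [Pr [Base str]] × [Base str]]]]

6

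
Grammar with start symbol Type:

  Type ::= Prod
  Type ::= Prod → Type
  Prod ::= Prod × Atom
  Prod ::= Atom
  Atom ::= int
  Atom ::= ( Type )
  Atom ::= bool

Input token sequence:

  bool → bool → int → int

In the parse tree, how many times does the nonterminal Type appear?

[Type [Prod [Atom bool]] → [Type [Prod [Atom bool]] → [Type [Prod [Atom int]] → [Type [Prod [Atom int]]]]]]

4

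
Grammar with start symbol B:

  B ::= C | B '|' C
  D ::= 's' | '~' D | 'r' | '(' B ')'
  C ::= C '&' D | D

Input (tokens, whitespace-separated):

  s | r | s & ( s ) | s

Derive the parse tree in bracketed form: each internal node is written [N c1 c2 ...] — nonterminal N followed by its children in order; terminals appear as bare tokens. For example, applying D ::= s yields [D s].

[B [B [B [B [C [D s]]] | [C [D r]]] | [C [C [D s]] & [D ( [B [C [D s]]] )]]] | [C [D s]]]

B
B | C
B | C | C
B | C | C | C
C | C | C | C
D | C | C | C
s | C | C | C
s | D | C | C
s | r | C | C
s | r | C & D | C
s | r | D & D | C
s | r | s & D | C
s | r | s & ( B ) | C
s | r | s & ( C ) | C
s | r | s & ( D ) | C
s | r | s & ( s ) | C
s | r | s & ( s ) | D
s | r | s & ( s ) | s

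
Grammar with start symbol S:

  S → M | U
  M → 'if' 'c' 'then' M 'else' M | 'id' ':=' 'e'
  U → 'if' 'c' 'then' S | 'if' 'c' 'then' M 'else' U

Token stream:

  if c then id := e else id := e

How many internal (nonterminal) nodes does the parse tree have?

4

[S [M if c then [M id := e] else [M id := e]]]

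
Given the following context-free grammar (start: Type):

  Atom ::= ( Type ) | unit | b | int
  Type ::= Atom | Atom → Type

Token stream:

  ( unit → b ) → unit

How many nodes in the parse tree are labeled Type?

4

[Type [Atom ( [Type [Atom unit] → [Type [Atom b]]] )] → [Type [Atom unit]]]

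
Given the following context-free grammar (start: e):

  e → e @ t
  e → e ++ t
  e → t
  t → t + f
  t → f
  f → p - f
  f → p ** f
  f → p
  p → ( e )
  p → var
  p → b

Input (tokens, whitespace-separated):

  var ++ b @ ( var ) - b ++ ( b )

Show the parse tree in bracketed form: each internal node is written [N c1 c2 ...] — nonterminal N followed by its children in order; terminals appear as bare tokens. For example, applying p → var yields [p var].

[e [e [e [e [t [f [p var]]]] ++ [t [f [p b]]]] @ [t [f [p ( [e [t [f [p var]]]] )] - [f [p b]]]]] ++ [t [f [p ( [e [t [f [p b]]]] )]]]]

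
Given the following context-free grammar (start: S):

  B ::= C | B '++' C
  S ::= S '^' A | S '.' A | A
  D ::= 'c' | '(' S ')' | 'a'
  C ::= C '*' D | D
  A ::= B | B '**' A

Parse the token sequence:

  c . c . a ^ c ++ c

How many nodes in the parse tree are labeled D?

5

[S [S [S [S [A [B [C [D c]]]]] . [A [B [C [D c]]]]] . [A [B [C [D a]]]]] ^ [A [B [B [C [D c]]] ++ [C [D c]]]]]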